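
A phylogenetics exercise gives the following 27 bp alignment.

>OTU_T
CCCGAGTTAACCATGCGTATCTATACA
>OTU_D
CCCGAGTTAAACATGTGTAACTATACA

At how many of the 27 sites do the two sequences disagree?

3

Mismatches occur at site 11 (C↔A), site 16 (C↔T), site 20 (T↔A).
That gives 3 mismatches out of 27 aligned sites, so the Hamming distance is 3.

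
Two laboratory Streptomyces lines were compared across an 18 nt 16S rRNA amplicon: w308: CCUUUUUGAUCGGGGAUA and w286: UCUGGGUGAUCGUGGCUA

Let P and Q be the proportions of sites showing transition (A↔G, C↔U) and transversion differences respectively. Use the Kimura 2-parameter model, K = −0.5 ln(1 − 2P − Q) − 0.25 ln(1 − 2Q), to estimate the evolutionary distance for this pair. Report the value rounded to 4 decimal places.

Mismatches occur at site 1 (C→U, transition), site 4 (U→G, transversion), site 5 (U→G, transversion), site 6 (U→G, transversion), site 13 (G→U, transversion), site 16 (A→C, transversion).
Of the 6 differences, 1 transition and 5 transversions over 18 sites: P = 1/18 = 0.055556, Q = 5/18 = 0.277778.
d = −0.5·ln(0.611110) − 0.25·ln(0.444444) = −0.5·(-0.492478) − 0.25·(-0.810931) = 0.4490.

0.4490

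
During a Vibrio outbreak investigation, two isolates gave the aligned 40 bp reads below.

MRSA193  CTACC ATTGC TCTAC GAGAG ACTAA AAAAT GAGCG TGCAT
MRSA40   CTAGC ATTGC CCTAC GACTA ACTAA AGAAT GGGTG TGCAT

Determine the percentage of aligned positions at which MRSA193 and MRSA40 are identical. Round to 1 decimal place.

Differing sites — 4:C/G; 11:T/C; 18:G/C; 19:A/T; 20:G/A; 27:A/G; 32:A/G; 34:C/T.
32 of the 40 sites match, so the percent identity is 32/40 × 100 = 80.0%.

80.0%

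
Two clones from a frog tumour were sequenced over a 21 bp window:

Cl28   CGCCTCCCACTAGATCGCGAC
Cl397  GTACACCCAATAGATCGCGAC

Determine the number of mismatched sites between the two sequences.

5

Mismatches occur at site 1 (C↔G), site 2 (G↔T), site 3 (C↔A), site 5 (T↔A), site 10 (C↔A).
That gives 5 mismatches out of 21 aligned sites, so the Hamming distance is 5.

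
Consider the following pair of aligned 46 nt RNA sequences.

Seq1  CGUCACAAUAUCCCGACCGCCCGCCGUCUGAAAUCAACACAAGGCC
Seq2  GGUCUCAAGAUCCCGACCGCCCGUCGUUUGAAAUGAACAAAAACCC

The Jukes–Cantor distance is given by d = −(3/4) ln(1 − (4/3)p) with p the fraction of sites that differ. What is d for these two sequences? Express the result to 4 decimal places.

0.2267

Mismatches occur at site 1 (C→G), site 5 (A→U), site 9 (U→G), site 24 (C→U), site 28 (C→U), site 35 (C→G), site 40 (C→A), site 43 (G→A), site 44 (G→C).
p = 9/46 = 0.195652.
d = −0.75 · ln(1 − (4/3)·0.195652) = −0.75 · ln(0.739131) = −0.75 · (-0.302280) = 0.2267.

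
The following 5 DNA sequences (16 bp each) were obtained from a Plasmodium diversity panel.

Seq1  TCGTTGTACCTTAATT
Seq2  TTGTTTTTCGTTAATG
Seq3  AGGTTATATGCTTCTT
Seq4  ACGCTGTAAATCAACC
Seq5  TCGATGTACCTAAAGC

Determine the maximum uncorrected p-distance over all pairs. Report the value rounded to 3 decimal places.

0.750

Pairwise Hamming distances:
  Seq1 vs Seq2: 5
  Seq1 vs Seq3: 8
  Seq1 vs Seq4: 7
  Seq1 vs Seq5: 4
  Seq2 vs Seq3: 9
  Seq2 vs Seq4: 10
  Seq2 vs Seq5: 8
  Seq3 vs Seq4: 11
  Seq3 vs Seq5: 12
  Seq4 vs Seq5: 6
The largest is 12 mismatches, between Seq3 and Seq5; p = 12/16 = 0.750.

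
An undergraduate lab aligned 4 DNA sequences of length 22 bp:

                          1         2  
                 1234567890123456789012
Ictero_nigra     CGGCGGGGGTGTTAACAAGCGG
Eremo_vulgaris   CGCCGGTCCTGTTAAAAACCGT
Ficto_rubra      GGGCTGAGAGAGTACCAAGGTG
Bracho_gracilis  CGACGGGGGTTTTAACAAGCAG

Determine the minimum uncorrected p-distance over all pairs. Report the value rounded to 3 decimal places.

0.136

Pairwise Hamming distances:
  Ictero_nigra vs Eremo_vulgaris: 7
  Ictero_nigra vs Ficto_rubra: 10
  Ictero_nigra vs Bracho_gracilis: 3
  Eremo_vulgaris vs Ficto_rubra: 15
  Eremo_vulgaris vs Bracho_gracilis: 9
  Ficto_rubra vs Bracho_gracilis: 11
The smallest is 3 mismatches, between Ictero_nigra and Bracho_gracilis; p = 3/22 = 0.136.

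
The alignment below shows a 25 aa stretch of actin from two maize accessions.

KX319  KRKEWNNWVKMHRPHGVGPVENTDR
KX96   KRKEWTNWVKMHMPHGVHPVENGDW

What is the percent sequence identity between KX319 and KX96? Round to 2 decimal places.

Mismatches occur at site 6 (N↔T), site 13 (R↔M), site 18 (G↔H), site 23 (T↔G), site 25 (R↔W).
20 of the 25 sites match, so the percent identity is 20/25 × 100 = 80.00%.

80.00%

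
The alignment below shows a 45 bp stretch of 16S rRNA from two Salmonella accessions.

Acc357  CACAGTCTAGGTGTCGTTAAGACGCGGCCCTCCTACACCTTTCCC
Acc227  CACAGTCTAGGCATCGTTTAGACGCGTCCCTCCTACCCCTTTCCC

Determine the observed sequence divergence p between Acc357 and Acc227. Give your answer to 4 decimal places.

0.1111

Differing sites — 12:T/C; 13:G/A; 19:A/T; 27:G/T; 37:A/C.
There are 5 differences over 45 sites, so p = 5/45 = 0.1111.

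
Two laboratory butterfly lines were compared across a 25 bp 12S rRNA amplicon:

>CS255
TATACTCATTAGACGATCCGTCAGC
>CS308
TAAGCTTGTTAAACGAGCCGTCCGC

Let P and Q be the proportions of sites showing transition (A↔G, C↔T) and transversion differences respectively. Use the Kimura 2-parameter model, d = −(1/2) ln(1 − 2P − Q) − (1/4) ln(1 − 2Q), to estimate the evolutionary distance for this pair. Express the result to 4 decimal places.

0.3585

Differing sites — 3:T/A (Tv); 4:A/G (Ti); 7:C/T (Ti); 8:A/G (Ti); 12:G/A (Ti); 17:T/G (Tv); 23:A/C (Tv).
Of the 7 differences, 4 transitions and 3 transversions over 25 sites: P = 4/25 = 0.160000, Q = 3/25 = 0.120000.
d = −0.5·ln(0.560000) − 0.25·ln(0.760000) = −0.5·(-0.579818) − 0.25·(-0.274437) = 0.3585.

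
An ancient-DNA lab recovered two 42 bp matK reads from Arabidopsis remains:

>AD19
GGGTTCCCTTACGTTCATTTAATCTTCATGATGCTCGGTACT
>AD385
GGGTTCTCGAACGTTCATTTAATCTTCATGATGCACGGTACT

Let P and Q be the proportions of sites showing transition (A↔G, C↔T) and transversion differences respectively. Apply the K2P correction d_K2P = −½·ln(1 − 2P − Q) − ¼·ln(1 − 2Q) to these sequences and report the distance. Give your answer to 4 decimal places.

Mismatches occur at site 7 (C→T, transition), site 9 (T→G, transversion), site 10 (T→A, transversion), site 35 (T→A, transversion).
Of the 4 differences, 1 transition and 3 transversions over 42 sites: P = 1/42 = 0.023810, Q = 3/42 = 0.071429.
d = −0.5·ln(0.880951) − 0.25·ln(0.857142) = −0.5·(-0.126753) − 0.25·(-0.154152) = 0.1019.

0.1019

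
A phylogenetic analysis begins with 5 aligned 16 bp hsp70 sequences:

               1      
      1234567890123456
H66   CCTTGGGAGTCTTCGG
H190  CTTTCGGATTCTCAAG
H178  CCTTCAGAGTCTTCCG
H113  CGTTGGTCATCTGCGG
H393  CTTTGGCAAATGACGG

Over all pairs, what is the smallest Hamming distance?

3

Pairwise Hamming distances:
  H66 vs H190: 6
  H66 vs H178: 3
  H66 vs H113: 5
  H66 vs H393: 7
  H190 vs H178: 6
  H190 vs H113: 8
  H190 vs H393: 9
  H178 vs H113: 8
  H178 vs H393: 10
  H113 vs H393: 7
The smallest is 3, between H66 and H178.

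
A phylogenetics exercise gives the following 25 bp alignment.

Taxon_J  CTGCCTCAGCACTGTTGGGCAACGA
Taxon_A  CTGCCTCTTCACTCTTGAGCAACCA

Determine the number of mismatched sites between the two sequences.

The sequences differ at positions 8 (A/T), 9 (G/T), 14 (G/C), 18 (G/A), 24 (G/C).
That gives 5 mismatches out of 25 aligned sites, so the Hamming distance is 5.

5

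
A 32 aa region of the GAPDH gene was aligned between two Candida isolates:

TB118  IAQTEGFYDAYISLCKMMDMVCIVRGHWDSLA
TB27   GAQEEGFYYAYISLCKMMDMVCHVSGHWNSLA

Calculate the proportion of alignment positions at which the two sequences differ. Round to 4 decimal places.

The sequences differ at positions 1 (I/G), 4 (T/E), 9 (D/Y), 23 (I/H), 25 (R/S), 29 (D/N).
There are 6 differences over 32 sites, so p = 6/32 = 0.1875.

0.1875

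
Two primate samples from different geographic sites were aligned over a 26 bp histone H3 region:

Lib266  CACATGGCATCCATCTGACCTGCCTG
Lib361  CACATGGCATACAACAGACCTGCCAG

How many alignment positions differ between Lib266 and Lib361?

4

The sequences differ at positions 11 (C/A), 14 (T/A), 16 (T/A), 25 (T/A).
That gives 4 mismatches out of 26 aligned sites, so the Hamming distance is 4.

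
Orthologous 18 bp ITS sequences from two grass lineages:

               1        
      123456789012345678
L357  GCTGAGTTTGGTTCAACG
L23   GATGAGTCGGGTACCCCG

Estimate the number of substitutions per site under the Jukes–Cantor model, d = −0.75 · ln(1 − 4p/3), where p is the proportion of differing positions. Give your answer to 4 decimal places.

The sequences differ at positions 2 (C/A), 8 (T/C), 9 (T/G), 13 (T/A), 15 (A/C), 16 (A/C).
p = 6/18 = 0.333333.
d = −0.75 · ln(1 − (4/3)·0.333333) = −0.75 · ln(0.555556) = −0.75 · (-0.587786) = 0.4408.

0.4408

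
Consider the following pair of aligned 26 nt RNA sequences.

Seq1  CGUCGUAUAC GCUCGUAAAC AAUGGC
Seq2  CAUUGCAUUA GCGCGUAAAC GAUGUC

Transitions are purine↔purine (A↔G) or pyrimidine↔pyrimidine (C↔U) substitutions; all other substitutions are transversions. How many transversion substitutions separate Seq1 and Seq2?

4

The sequences differ at positions 2 (G/A, transition), 4 (C/U, transition), 6 (U/C, transition), 9 (A/U, transversion), 10 (C/A, transversion), 13 (U/G, transversion), 21 (A/G, transition), 25 (G/U, transversion).
Of the 8 differences, 4 transitions and 4 transversions, so the answer is 4.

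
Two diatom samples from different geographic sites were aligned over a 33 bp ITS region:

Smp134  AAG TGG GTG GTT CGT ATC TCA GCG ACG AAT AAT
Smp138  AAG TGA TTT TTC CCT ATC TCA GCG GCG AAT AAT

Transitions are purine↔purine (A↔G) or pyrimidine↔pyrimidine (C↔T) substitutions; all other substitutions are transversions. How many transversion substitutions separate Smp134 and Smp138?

Mismatches occur at site 6 (G↔A, transition), site 7 (G↔T, transversion), site 9 (G↔T, transversion), site 10 (G↔T, transversion), site 12 (T↔C, transition), site 14 (G↔C, transversion), site 25 (A↔G, transition).
Of the 7 differences, 3 transitions and 4 transversions, so the answer is 4.

4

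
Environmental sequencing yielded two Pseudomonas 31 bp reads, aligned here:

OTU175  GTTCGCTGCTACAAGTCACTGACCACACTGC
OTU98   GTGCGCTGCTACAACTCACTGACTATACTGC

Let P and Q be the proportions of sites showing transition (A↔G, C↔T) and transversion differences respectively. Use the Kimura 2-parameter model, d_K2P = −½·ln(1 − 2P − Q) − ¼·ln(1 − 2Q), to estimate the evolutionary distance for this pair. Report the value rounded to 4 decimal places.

The sequences differ at positions 3 (T/G, transversion), 15 (G/C, transversion), 24 (C/T, transition), 26 (C/T, transition).
Of the 4 differences, 2 transitions and 2 transversions over 31 sites: P = 2/31 = 0.064516, Q = 2/31 = 0.064516.
d = −0.5·ln(0.806452) − 0.25·ln(0.870968) = −0.5·(-0.215111) − 0.25·(-0.138150) = 0.1421.

0.1421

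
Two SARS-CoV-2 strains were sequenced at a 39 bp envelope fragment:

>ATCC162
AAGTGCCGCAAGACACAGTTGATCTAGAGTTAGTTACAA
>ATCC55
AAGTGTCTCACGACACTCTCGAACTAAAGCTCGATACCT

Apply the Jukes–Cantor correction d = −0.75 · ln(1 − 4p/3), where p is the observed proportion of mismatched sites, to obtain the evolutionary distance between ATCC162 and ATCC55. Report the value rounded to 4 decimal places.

0.4408

Differing sites — 6:C/T; 8:G/T; 11:A/C; 17:A/T; 18:G/C; 20:T/C; 23:T/A; 27:G/A; 30:T/C; 32:A/C; 34:T/A; 38:A/C; 39:A/T.
p = 13/39 = 0.333333.
d = −0.75 · ln(1 − (4/3)·0.333333) = −0.75 · ln(0.555556) = −0.75 · (-0.587786) = 0.4408.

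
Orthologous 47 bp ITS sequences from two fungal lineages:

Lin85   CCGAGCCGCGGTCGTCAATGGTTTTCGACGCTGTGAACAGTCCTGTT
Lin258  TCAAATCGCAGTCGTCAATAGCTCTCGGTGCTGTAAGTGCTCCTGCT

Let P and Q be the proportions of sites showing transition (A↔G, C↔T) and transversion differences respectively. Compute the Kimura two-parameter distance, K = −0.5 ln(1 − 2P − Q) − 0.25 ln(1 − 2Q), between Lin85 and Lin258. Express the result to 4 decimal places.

Differing sites — 1:C/T (Ti); 3:G/A (Ti); 5:G/A (Ti); 6:C/T (Ti); 10:G/A (Ti); 20:G/A (Ti); 22:T/C (Ti); 24:T/C (Ti); 28:A/G (Ti); 29:C/T (Ti); 35:G/A (Ti); 37:A/G (Ti); 38:C/T (Ti); 39:A/G (Ti); 40:G/C (Tv); 46:T/C (Ti).
Of the 16 differences, 15 transitions and 1 transversion over 47 sites: P = 15/47 = 0.319149, Q = 1/47 = 0.021277.
d = −0.5·ln(0.340425) − 0.25·ln(0.957446) = −0.5·(-1.077560) − 0.25·(-0.043486) = 0.5497.

0.5497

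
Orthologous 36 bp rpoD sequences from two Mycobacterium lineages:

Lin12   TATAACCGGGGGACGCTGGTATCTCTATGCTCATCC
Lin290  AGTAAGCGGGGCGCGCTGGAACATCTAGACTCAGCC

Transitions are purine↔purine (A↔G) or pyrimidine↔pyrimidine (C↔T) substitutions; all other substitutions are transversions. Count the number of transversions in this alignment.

7

Differing sites — 1:T/A (Tv); 2:A/G (Ti); 6:C/G (Tv); 12:G/C (Tv); 13:A/G (Ti); 20:T/A (Tv); 22:T/C (Ti); 23:C/A (Tv); 28:T/G (Tv); 29:G/A (Ti); 34:T/G (Tv).
Of the 11 differences, 4 transitions and 7 transversions, so the answer is 7.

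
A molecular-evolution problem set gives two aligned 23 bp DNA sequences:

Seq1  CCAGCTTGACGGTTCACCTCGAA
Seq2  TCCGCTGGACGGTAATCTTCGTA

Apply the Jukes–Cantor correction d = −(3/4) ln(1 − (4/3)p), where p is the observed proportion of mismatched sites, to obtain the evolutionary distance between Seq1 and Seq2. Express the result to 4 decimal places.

0.4674

Mismatches occur at site 1 (C→T), site 3 (A→C), site 7 (T→G), site 14 (T→A), site 15 (C→A), site 16 (A→T), site 18 (C→T), site 22 (A→T).
p = 8/23 = 0.347826.
d = −0.75 · ln(1 − (4/3)·0.347826) = −0.75 · ln(0.536232) = −0.75 · (-0.623188) = 0.4674.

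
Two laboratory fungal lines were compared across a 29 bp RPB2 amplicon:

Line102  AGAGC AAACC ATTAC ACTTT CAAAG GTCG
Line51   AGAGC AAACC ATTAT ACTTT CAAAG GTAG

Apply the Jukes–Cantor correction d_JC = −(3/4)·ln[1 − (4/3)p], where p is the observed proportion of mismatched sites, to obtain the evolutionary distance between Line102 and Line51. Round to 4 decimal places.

Mismatches occur at site 15 (C↔T), site 28 (C↔A).
p = 2/29 = 0.068966.
d = −0.75 · ln(1 − (4/3)·0.068966) = −0.75 · ln(0.908045) = −0.75 · (-0.096461) = 0.0723.

0.0723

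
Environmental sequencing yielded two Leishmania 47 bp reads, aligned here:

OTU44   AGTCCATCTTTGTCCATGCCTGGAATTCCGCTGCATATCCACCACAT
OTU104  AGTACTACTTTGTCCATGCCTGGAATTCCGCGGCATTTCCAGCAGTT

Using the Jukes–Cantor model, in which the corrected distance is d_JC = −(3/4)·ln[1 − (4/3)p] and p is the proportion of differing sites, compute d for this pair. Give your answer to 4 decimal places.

The sequences differ at positions 4 (C/A), 6 (A/T), 7 (T/A), 32 (T/G), 37 (A/T), 42 (C/G), 45 (C/G), 46 (A/T).
p = 8/47 = 0.170213.
d = −0.75 · ln(1 − (4/3)·0.170213) = −0.75 · ln(0.773049) = −0.75 · (-0.257413) = 0.1931.

0.1931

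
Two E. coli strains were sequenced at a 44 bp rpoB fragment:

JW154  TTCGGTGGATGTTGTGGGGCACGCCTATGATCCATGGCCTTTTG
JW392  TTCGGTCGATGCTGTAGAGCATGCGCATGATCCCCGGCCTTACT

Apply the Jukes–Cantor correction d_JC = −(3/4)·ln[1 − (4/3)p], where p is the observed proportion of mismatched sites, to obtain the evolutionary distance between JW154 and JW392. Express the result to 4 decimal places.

Mismatches occur at site 7 (G/C), site 12 (T/C), site 16 (G/A), site 18 (G/A), site 22 (C/T), site 25 (C/G), site 26 (T/C), site 34 (A/C), site 35 (T/C), site 42 (T/A), site 43 (T/C), site 44 (G/T).
p = 12/44 = 0.272727.
d = −0.75 · ln(1 − (4/3)·0.272727) = −0.75 · ln(0.636364) = −0.75 · (-0.451985) = 0.3390.

0.3390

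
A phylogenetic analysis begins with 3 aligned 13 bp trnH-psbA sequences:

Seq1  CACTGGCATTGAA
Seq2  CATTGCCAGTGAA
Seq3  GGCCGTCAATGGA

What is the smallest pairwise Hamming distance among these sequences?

3

Pairwise Hamming distances:
  Seq1 vs Seq2: 3
  Seq1 vs Seq3: 6
  Seq2 vs Seq3: 7
The smallest is 3, between Seq1 and Seq2.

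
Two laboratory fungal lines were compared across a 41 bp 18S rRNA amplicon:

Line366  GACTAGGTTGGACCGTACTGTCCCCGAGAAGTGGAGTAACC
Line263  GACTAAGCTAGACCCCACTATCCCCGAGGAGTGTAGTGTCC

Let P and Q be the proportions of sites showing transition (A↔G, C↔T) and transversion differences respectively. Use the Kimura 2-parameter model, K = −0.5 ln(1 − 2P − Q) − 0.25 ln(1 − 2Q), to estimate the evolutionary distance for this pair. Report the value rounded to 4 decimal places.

Differing sites — 6:G/A (Ti); 8:T/C (Ti); 10:G/A (Ti); 15:G/C (Tv); 16:T/C (Ti); 20:G/A (Ti); 29:A/G (Ti); 34:G/T (Tv); 38:A/G (Ti); 39:A/T (Tv).
Of the 10 differences, 7 transitions and 3 transversions over 41 sites: P = 7/41 = 0.170732, Q = 3/41 = 0.073171.
d = −0.5·ln(0.585365) − 0.25·ln(0.853658) = −0.5·(-0.535520) − 0.25·(-0.158225) = 0.3073.

0.3073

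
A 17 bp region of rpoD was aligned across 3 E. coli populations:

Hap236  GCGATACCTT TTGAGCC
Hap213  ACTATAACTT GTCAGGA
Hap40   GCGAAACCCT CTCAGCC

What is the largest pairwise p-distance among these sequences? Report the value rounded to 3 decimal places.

Pairwise Hamming distances:
  Hap236 vs Hap213: 7
  Hap236 vs Hap40: 4
  Hap213 vs Hap40: 8
The largest is 8 mismatches, between Hap213 and Hap40; p = 8/17 = 0.471.

0.471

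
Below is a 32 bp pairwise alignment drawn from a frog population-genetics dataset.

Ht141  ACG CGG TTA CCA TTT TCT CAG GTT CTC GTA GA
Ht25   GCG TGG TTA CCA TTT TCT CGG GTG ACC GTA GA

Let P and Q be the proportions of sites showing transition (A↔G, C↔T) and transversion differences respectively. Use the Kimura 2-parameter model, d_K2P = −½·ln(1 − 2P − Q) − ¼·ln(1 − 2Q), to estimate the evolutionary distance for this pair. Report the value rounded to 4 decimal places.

0.2207

The sequences differ at positions 1 (A/G, transition), 4 (C/T, transition), 20 (A/G, transition), 24 (T/G, transversion), 25 (C/A, transversion), 26 (T/C, transition).
Of the 6 differences, 4 transitions and 2 transversions over 32 sites: P = 4/32 = 0.125000, Q = 2/32 = 0.062500.
d = −0.5·ln(0.687500) − 0.25·ln(0.875000) = −0.5·(-0.374693) − 0.25·(-0.133531) = 0.2207.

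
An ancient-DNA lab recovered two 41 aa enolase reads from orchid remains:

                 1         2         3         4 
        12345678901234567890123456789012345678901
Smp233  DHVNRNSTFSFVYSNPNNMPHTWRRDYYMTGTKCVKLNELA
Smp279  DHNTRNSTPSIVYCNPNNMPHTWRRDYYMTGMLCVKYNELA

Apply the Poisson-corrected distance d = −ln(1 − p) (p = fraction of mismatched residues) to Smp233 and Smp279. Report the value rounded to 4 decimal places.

Mismatches occur at site 3 (V/N), site 4 (N/T), site 9 (F/P), site 11 (F/I), site 14 (S/C), site 32 (T/M), site 33 (K/L), site 37 (L/Y).
p = 8/41 = 0.195122.
d = −ln(1 − 0.195122) = −ln(0.804878) = 0.2171.

0.2171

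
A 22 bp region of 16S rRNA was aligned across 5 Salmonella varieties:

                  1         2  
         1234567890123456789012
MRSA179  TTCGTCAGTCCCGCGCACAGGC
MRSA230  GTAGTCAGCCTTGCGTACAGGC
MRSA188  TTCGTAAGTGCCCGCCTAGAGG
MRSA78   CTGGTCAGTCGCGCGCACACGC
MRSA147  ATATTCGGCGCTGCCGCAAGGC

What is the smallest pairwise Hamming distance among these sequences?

Pairwise Hamming distances:
  MRSA179 vs MRSA230: 6
  MRSA179 vs MRSA188: 10
  MRSA179 vs MRSA78: 4
  MRSA179 vs MRSA147: 11
  MRSA230 vs MRSA188: 16
  MRSA230 vs MRSA78: 7
  MRSA230 vs MRSA147: 9
  MRSA188 vs MRSA78: 13
  MRSA188 vs MRSA147: 14
  MRSA78 vs MRSA147: 13
The smallest is 4, between MRSA179 and MRSA78.

4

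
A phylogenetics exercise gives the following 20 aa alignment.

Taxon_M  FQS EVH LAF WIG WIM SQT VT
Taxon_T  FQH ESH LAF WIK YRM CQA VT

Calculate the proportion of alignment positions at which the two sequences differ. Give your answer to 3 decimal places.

Differing sites — 3:S/H; 5:V/S; 12:G/K; 13:W/Y; 14:I/R; 16:S/C; 18:T/A.
There are 7 differences over 20 sites, so p = 7/20 = 0.350.

0.350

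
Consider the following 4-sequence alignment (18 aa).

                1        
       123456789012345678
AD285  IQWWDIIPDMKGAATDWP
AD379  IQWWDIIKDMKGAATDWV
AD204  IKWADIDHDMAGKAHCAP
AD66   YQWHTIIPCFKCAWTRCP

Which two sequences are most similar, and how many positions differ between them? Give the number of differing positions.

Pairwise Hamming distances:
  AD285 vs AD379: 2
  AD285 vs AD204: 9
  AD285 vs AD66: 9
  AD379 vs AD204: 10
  AD379 vs AD66: 11
  AD204 vs AD66: 15
The smallest is 2, between AD285 and AD379.

2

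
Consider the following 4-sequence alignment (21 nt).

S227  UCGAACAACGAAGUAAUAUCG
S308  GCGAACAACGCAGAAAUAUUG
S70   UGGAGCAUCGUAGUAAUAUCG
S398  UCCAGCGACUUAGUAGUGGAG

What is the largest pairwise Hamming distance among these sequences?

11

Pairwise Hamming distances:
  S227 vs S308: 4
  S227 vs S70: 4
  S227 vs S398: 9
  S308 vs S70: 7
  S308 vs S398: 11
  S70 vs S398: 9
The largest is 11, between S308 and S398.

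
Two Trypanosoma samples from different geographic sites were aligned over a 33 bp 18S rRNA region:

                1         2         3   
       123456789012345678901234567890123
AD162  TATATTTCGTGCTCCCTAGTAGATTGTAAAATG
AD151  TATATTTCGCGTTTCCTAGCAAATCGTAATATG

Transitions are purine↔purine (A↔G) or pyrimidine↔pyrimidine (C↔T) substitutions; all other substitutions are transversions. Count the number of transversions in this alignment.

1

The sequences differ at positions 10 (T/C, transition), 12 (C/T, transition), 14 (C/T, transition), 20 (T/C, transition), 22 (G/A, transition), 25 (T/C, transition), 30 (A/T, transversion).
Of the 7 differences, 6 transitions and 1 transversion, so the answer is 1.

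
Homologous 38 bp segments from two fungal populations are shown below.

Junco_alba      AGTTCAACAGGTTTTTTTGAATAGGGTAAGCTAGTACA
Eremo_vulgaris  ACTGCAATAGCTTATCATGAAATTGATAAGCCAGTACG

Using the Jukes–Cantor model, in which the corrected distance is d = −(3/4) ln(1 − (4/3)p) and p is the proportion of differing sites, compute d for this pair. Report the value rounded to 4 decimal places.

Mismatches occur at site 2 (G/C), site 4 (T/G), site 8 (C/T), site 11 (G/C), site 14 (T/A), site 16 (T/C), site 17 (T/A), site 22 (T/A), site 23 (A/T), site 24 (G/T), site 26 (G/A), site 32 (T/C), site 38 (A/G).
p = 13/38 = 0.342105.
d = −0.75 · ln(1 − (4/3)·0.342105) = −0.75 · ln(0.543860) = −0.75 · (-0.609063) = 0.4568.

0.4568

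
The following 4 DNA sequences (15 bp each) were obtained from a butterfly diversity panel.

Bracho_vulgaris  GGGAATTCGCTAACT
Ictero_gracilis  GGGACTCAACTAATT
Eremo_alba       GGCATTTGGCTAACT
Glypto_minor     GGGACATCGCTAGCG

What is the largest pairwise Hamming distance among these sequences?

Pairwise Hamming distances:
  Bracho_vulgaris vs Ictero_gracilis: 5
  Bracho_vulgaris vs Eremo_alba: 3
  Bracho_vulgaris vs Glypto_minor: 4
  Ictero_gracilis vs Eremo_alba: 6
  Ictero_gracilis vs Glypto_minor: 7
  Eremo_alba vs Glypto_minor: 6
The largest is 7, between Ictero_gracilis and Glypto_minor.

7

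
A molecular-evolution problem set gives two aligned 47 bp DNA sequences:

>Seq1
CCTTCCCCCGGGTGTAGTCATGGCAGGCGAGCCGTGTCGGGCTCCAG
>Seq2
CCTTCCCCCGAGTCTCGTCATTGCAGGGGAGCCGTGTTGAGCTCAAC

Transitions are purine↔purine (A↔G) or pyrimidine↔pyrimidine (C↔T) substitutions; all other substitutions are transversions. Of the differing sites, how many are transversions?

6

Mismatches occur at site 11 (G↔A, transition), site 14 (G↔C, transversion), site 16 (A↔C, transversion), site 22 (G↔T, transversion), site 28 (C↔G, transversion), site 38 (C↔T, transition), site 40 (G↔A, transition), site 45 (C↔A, transversion), site 47 (G↔C, transversion).
Of the 9 differences, 3 transitions and 6 transversions, so the answer is 6.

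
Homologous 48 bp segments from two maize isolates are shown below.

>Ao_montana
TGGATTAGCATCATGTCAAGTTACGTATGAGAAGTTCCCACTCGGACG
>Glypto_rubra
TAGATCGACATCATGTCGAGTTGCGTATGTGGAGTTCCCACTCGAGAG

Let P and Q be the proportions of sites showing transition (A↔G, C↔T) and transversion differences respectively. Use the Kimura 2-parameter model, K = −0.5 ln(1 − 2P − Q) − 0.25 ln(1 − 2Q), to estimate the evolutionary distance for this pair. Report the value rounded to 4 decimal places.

0.2913

The sequences differ at positions 2 (G/A, transition), 6 (T/C, transition), 7 (A/G, transition), 8 (G/A, transition), 18 (A/G, transition), 23 (A/G, transition), 30 (A/T, transversion), 32 (A/G, transition), 45 (G/A, transition), 46 (A/G, transition), 47 (C/A, transversion).
Of the 11 differences, 9 transitions and 2 transversions over 48 sites: P = 9/48 = 0.187500, Q = 2/48 = 0.041667.
d = −0.5·ln(0.583333) − 0.25·ln(0.916666) = −0.5·(-0.538997) − 0.25·(-0.087012) = 0.2913.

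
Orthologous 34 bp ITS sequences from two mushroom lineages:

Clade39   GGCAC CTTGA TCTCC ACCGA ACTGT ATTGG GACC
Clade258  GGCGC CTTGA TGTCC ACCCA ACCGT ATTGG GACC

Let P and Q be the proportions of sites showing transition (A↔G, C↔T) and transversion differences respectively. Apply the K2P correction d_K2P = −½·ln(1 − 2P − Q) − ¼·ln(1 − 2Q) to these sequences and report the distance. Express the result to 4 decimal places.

Mismatches occur at site 4 (A/G, transition), site 12 (C/G, transversion), site 19 (G/C, transversion), site 23 (T/C, transition).
Of the 4 differences, 2 transitions and 2 transversions over 34 sites: P = 2/34 = 0.058824, Q = 2/34 = 0.058824.
d = −0.5·ln(0.823528) − 0.25·ln(0.882352) = −0.5·(-0.194158) − 0.25·(-0.125164) = 0.1284.

0.1284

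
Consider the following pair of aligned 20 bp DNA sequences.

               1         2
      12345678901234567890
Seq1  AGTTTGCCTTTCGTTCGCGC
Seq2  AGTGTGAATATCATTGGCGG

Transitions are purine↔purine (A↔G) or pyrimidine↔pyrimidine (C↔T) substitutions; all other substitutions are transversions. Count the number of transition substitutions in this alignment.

1

Mismatches occur at site 4 (T→G, transversion), site 7 (C→A, transversion), site 8 (C→A, transversion), site 10 (T→A, transversion), site 13 (G→A, transition), site 16 (C→G, transversion), site 20 (C→G, transversion).
Of the 7 differences, 1 transition and 6 transversions, so the answer is 1.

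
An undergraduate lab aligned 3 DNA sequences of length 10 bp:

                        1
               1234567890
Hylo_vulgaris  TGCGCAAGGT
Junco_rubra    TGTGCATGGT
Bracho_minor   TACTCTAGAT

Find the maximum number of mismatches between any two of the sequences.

6

Pairwise Hamming distances:
  Hylo_vulgaris vs Junco_rubra: 2
  Hylo_vulgaris vs Bracho_minor: 4
  Junco_rubra vs Bracho_minor: 6
The largest is 6, between Junco_rubra and Bracho_minor.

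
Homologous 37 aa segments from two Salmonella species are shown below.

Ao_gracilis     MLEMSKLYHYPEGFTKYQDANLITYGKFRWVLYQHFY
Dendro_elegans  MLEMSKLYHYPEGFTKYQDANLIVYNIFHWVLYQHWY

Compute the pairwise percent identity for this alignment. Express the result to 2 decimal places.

Mismatches occur at site 24 (T→V), site 26 (G→N), site 27 (K→I), site 29 (R→H), site 36 (F→W).
32 of the 37 sites match, so the percent identity is 32/37 × 100 = 86.49%.

86.49%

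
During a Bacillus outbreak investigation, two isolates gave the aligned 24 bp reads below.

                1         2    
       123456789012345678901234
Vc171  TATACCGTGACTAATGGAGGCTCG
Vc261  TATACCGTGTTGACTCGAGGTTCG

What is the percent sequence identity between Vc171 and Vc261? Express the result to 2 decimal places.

Mismatches occur at site 10 (A/T), site 11 (C/T), site 12 (T/G), site 14 (A/C), site 16 (G/C), site 21 (C/T).
18 of the 24 sites match, so the percent identity is 18/24 × 100 = 75.00%.

75.00%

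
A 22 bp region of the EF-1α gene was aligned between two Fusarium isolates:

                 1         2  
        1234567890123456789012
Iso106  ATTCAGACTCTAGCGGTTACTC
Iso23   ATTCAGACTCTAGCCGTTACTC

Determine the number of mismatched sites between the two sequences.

1

A single mismatch occurs at site 15 (G→C).
That gives 1 mismatch out of 22 aligned sites, so the Hamming distance is 1.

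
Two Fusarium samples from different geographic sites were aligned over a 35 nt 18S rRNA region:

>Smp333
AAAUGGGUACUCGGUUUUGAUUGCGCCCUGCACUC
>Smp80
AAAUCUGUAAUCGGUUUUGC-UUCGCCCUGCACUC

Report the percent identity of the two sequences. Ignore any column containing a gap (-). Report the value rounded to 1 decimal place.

85.3%

Excluding the 1 gap column leaves 34 comparable sites.
Differing sites — 5:G/C; 6:G/U; 10:C/A; 20:A/C; 23:G/U.
29 of the 34 comparable sites match, so the percent identity is 29/34 × 100 = 85.3%.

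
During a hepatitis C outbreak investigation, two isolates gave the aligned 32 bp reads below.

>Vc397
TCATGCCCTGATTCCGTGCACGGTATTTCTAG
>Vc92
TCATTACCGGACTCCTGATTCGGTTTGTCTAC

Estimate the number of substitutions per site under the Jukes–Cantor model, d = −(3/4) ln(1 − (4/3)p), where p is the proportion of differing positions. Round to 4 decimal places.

Mismatches occur at site 5 (G/T), site 6 (C/A), site 9 (T/G), site 12 (T/C), site 16 (G/T), site 17 (T/G), site 18 (G/A), site 19 (C/T), site 20 (A/T), site 25 (A/T), site 27 (T/G), site 32 (G/C).
p = 12/32 = 0.375000.
d = −0.75 · ln(1 − (4/3)·0.375000) = −0.75 · ln(0.500000) = −0.75 · (-0.693147) = 0.5199.

0.5199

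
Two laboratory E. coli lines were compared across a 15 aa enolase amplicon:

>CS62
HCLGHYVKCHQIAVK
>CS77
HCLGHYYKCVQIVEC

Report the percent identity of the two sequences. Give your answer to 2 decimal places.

66.67%

The sequences differ at positions 7 (V/Y), 10 (H/V), 13 (A/V), 14 (V/E), 15 (K/C).
10 of the 15 sites match, so the percent identity is 10/15 × 100 = 66.67%.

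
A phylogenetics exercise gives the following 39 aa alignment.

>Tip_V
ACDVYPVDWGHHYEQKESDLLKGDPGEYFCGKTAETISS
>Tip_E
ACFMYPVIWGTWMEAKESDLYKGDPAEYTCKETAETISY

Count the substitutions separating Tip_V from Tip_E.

Mismatches occur at site 3 (D/F), site 4 (V/M), site 8 (D/I), site 11 (H/T), site 12 (H/W), site 13 (Y/M), site 15 (Q/A), site 21 (L/Y), site 26 (G/A), site 29 (F/T), site 31 (G/K), site 32 (K/E), site 39 (S/Y).
That gives 13 mismatches out of 39 aligned sites, so the Hamming distance is 13.

13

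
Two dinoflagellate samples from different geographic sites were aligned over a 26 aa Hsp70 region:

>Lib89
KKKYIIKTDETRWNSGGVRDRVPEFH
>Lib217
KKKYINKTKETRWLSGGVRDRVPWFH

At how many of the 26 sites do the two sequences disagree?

Differing sites — 6:I/N; 9:D/K; 14:N/L; 24:E/W.
That gives 4 mismatches out of 26 aligned sites, so the Hamming distance is 4.

4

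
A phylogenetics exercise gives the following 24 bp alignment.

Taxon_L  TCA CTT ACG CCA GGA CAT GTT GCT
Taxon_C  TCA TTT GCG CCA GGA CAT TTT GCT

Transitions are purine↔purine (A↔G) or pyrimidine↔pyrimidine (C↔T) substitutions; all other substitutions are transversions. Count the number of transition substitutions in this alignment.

2

Differing sites — 4:C/T (Ti); 7:A/G (Ti); 19:G/T (Tv).
Of the 3 differences, 2 transitions and 1 transversion, so the answer is 2.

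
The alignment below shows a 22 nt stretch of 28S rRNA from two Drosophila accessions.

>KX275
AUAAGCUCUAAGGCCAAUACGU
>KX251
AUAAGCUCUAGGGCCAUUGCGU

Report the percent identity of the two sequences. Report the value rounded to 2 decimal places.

86.36%

The sequences differ at positions 11 (A/G), 17 (A/U), 19 (A/G).
19 of the 22 sites match, so the percent identity is 19/22 × 100 = 86.36%.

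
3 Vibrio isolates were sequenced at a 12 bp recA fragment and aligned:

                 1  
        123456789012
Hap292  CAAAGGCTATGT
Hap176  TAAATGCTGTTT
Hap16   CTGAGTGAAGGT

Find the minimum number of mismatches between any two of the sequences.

Pairwise Hamming distances:
  Hap292 vs Hap176: 4
  Hap292 vs Hap16: 6
  Hap176 vs Hap16: 10
The smallest is 4, between Hap292 and Hap176.

4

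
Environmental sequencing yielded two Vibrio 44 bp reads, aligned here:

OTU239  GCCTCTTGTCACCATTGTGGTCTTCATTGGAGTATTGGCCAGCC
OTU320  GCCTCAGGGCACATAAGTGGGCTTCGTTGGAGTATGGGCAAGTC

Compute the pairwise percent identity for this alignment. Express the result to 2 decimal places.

The sequences differ at positions 6 (T/A), 7 (T/G), 9 (T/G), 13 (C/A), 14 (A/T), 15 (T/A), 16 (T/A), 21 (T/G), 26 (A/G), 36 (T/G), 40 (C/A), 43 (C/T).
32 of the 44 sites match, so the percent identity is 32/44 × 100 = 72.73%.

72.73%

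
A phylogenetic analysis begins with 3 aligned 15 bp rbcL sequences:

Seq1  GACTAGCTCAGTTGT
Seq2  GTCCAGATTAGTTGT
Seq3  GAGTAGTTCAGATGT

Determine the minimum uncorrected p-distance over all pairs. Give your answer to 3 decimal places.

Pairwise Hamming distances:
  Seq1 vs Seq2: 4
  Seq1 vs Seq3: 3
  Seq2 vs Seq3: 6
The smallest is 3 mismatches, between Seq1 and Seq3; p = 3/15 = 0.200.

0.200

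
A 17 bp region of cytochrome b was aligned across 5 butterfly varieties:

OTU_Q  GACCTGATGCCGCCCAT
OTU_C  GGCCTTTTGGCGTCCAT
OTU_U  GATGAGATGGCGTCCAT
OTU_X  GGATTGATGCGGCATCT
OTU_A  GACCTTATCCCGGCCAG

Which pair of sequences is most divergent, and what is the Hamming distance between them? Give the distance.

Pairwise Hamming distances:
  OTU_Q vs OTU_C: 5
  OTU_Q vs OTU_U: 5
  OTU_Q vs OTU_X: 7
  OTU_Q vs OTU_A: 4
  OTU_C vs OTU_U: 6
  OTU_C vs OTU_X: 10
  OTU_C vs OTU_A: 6
  OTU_U vs OTU_X: 10
  OTU_U vs OTU_A: 8
  OTU_X vs OTU_A: 11
The largest is 11, between OTU_X and OTU_A.

11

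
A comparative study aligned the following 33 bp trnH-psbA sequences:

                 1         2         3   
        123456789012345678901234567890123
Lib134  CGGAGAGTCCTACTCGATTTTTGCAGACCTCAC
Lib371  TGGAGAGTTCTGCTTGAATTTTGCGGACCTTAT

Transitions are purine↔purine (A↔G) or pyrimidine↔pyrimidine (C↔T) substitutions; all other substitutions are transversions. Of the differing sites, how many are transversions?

1

Differing sites — 1:C/T (Ti); 9:C/T (Ti); 12:A/G (Ti); 15:C/T (Ti); 18:T/A (Tv); 25:A/G (Ti); 31:C/T (Ti); 33:C/T (Ti).
Of the 8 differences, 7 transitions and 1 transversion, so the answer is 1.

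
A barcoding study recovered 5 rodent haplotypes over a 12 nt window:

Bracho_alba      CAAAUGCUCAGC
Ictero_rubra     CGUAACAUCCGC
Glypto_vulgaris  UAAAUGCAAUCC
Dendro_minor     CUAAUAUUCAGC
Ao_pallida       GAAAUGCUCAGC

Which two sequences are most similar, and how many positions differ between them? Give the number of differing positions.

Pairwise Hamming distances:
  Bracho_alba vs Ictero_rubra: 6
  Bracho_alba vs Glypto_vulgaris: 5
  Bracho_alba vs Dendro_minor: 3
  Bracho_alba vs Ao_pallida: 1
  Ictero_rubra vs Glypto_vulgaris: 10
  Ictero_rubra vs Dendro_minor: 6
  Ictero_rubra vs Ao_pallida: 7
  Glypto_vulgaris vs Dendro_minor: 8
  Glypto_vulgaris vs Ao_pallida: 5
  Dendro_minor vs Ao_pallida: 4
The smallest is 1, between Bracho_alba and Ao_pallida.

1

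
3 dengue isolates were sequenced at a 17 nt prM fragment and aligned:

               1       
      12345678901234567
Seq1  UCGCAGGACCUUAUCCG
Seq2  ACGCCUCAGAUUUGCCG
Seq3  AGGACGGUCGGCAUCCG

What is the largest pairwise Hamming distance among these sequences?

Pairwise Hamming distances:
  Seq1 vs Seq2: 8
  Seq1 vs Seq3: 8
  Seq2 vs Seq3: 11
The largest is 11, between Seq2 and Seq3.

11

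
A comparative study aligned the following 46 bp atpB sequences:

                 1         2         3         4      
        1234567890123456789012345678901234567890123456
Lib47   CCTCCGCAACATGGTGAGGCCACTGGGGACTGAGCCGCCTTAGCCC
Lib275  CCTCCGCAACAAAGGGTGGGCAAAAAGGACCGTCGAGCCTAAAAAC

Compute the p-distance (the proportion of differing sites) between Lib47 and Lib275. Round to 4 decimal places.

Differing sites — 12:T/A; 13:G/A; 15:T/G; 17:A/T; 20:C/G; 23:C/A; 24:T/A; 25:G/A; 26:G/A; 31:T/C; 33:A/T; 34:G/C; 35:C/G; 36:C/A; 41:T/A; 43:G/A; 44:C/A; 45:C/A.
There are 18 differences over 46 sites, so p = 18/46 = 0.3913.

0.3913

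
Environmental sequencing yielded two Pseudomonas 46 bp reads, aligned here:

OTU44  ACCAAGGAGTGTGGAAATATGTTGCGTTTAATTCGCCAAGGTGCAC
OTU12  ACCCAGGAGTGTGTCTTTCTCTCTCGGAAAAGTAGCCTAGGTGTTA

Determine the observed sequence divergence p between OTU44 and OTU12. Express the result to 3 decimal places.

0.391

The sequences differ at positions 4 (A/C), 14 (G/T), 15 (A/C), 16 (A/T), 17 (A/T), 19 (A/C), 21 (G/C), 23 (T/C), 24 (G/T), 27 (T/G), 28 (T/A), 29 (T/A), 32 (T/G), 34 (C/A), 38 (A/T), 44 (C/T), 45 (A/T), 46 (C/A).
There are 18 differences over 46 sites, so p = 18/46 = 0.391.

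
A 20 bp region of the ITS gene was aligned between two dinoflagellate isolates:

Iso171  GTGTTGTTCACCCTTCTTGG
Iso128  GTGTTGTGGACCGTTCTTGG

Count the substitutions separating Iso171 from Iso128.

3

The sequences differ at positions 8 (T/G), 9 (C/G), 13 (C/G).
That gives 3 mismatches out of 20 aligned sites, so the Hamming distance is 3.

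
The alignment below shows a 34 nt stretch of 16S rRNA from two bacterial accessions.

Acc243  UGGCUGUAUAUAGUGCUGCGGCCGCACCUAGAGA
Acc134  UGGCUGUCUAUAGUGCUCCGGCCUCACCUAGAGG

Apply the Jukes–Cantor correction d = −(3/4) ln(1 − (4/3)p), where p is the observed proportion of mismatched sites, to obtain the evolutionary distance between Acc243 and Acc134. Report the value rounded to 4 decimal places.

0.1280

The sequences differ at positions 8 (A/C), 18 (G/C), 24 (G/U), 34 (A/G).
p = 4/34 = 0.117647.
d = −0.75 · ln(1 − (4/3)·0.117647) = −0.75 · ln(0.843137) = −0.75 · (-0.170626) = 0.1280.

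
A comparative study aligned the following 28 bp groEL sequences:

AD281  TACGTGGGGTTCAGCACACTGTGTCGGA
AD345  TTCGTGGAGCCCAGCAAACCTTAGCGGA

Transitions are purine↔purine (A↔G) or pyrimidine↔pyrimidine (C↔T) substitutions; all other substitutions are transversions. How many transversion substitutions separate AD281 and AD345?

Differing sites — 2:A/T (Tv); 8:G/A (Ti); 10:T/C (Ti); 11:T/C (Ti); 17:C/A (Tv); 20:T/C (Ti); 21:G/T (Tv); 23:G/A (Ti); 24:T/G (Tv).
Of the 9 differences, 5 transitions and 4 transversions, so the answer is 4.

4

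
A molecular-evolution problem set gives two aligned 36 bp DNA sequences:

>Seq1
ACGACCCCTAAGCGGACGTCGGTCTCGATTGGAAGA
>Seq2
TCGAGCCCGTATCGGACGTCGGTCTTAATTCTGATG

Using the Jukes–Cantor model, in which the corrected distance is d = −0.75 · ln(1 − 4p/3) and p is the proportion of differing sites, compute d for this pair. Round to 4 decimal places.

The sequences differ at positions 1 (A/T), 5 (C/G), 9 (T/G), 10 (A/T), 12 (G/T), 26 (C/T), 27 (G/A), 31 (G/C), 32 (G/T), 33 (A/G), 35 (G/T), 36 (A/G).
p = 12/36 = 0.333333.
d = −0.75 · ln(1 − (4/3)·0.333333) = −0.75 · ln(0.555556) = −0.75 · (-0.587786) = 0.4408.

0.4408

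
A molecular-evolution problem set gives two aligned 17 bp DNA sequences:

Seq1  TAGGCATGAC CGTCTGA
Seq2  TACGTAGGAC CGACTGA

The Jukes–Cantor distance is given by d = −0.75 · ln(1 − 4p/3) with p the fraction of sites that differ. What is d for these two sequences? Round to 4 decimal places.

0.2824

Mismatches occur at site 3 (G→C), site 5 (C→T), site 7 (T→G), site 13 (T→A).
p = 4/17 = 0.235294.
d = −0.75 · ln(1 − (4/3)·0.235294) = −0.75 · ln(0.686275) = −0.75 · (-0.376477) = 0.2824.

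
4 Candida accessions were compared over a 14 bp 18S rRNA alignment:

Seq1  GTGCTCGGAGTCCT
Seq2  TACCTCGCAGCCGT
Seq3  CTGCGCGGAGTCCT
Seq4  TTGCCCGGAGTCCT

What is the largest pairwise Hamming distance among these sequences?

Pairwise Hamming distances:
  Seq1 vs Seq2: 6
  Seq1 vs Seq3: 2
  Seq1 vs Seq4: 2
  Seq2 vs Seq3: 7
  Seq2 vs Seq4: 6
  Seq3 vs Seq4: 2
The largest is 7, between Seq2 and Seq3.

7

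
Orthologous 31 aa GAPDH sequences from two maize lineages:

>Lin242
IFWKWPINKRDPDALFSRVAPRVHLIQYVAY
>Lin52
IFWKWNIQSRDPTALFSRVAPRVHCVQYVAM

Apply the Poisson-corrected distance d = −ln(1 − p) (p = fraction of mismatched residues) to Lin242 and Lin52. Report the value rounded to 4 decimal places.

0.2559

Mismatches occur at site 6 (P→N), site 8 (N→Q), site 9 (K→S), site 13 (D→T), site 25 (L→C), site 26 (I→V), site 31 (Y→M).
p = 7/31 = 0.225806.
d = −ln(1 − 0.225806) = −ln(0.774194) = 0.2559.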